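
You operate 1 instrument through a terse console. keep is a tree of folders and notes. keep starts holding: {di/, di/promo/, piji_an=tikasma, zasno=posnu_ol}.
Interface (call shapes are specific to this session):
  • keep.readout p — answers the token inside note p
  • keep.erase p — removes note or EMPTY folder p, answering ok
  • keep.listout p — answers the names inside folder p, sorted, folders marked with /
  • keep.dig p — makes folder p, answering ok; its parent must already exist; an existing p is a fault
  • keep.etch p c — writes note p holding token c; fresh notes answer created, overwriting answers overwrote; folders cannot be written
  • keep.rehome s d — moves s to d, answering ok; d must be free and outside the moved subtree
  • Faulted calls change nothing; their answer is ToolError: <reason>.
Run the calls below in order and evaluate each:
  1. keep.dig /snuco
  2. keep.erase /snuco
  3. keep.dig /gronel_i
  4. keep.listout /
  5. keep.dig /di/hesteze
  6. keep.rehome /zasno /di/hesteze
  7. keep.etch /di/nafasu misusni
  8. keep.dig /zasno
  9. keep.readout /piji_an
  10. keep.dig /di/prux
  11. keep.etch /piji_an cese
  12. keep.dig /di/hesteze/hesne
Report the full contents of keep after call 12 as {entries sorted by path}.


% keep.dig /snuco
  ok
% keep.erase /snuco
  ok
% keep.dig /gronel_i
  ok
% keep.listout /
  [di/, gronel_i/, piji_an, zasno]
% keep.dig /di/hesteze
  ok
% keep.rehome /zasno /di/hesteze
  ToolError: exists
% keep.etch /di/nafasu misusni
  created
% keep.dig /zasno
  ToolError: exists
% keep.readout /piji_an
  tikasma
% keep.dig /di/prux
  ok
% keep.etch /piji_an cese
  overwrote
% keep.dig /di/hesteze/hesne
  ok

Answer: {di/, di/hesteze/, di/hesteze/hesne/, di/nafasu=misusni, di/promo/, di/prux/, gronel_i/, piji_an=cese, zasno=posnu_ol}


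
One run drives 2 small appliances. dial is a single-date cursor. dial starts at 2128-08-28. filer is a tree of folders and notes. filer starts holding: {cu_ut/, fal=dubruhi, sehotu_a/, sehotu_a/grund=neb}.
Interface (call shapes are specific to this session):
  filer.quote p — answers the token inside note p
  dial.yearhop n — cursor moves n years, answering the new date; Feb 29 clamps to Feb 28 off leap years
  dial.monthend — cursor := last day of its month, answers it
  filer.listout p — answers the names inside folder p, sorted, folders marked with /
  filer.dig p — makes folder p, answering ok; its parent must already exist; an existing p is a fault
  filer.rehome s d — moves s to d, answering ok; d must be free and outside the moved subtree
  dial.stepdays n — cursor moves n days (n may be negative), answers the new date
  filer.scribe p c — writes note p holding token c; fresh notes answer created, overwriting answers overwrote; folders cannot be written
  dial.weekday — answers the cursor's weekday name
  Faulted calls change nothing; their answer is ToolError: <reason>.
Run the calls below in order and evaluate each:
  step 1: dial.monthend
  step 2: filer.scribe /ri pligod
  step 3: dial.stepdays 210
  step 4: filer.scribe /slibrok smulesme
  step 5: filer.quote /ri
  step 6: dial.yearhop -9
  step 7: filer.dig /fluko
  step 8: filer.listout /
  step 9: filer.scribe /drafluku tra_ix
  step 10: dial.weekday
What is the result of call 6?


Answer: 2120-03-29

Derivation:
Next I call dial.monthend(), which returns 2128-08-31.
Now I run filer.scribe on p: /ri, c: pligod, and observe created.
Calling dial.stepdays on n: 210, and see 2129-03-29.
Using filer.scribe on p: /slibrok, c: smulesme, → created.
I try filer.quote on p: /ri, which returns pligod.
I invoke dial.yearhop on n: -9, which returns 2120-03-29.
I invoke filer.dig on p: /fluko, and see ok.
Invoking filer.listout on p: /, and observe [cu_ut/, fal, fluko/, ri, sehotu_a/, slibrok].
I invoke filer.scribe on p: /drafluku, c: tra_ix, — result: created.
I invoke dial.weekday(), and observe Friday.


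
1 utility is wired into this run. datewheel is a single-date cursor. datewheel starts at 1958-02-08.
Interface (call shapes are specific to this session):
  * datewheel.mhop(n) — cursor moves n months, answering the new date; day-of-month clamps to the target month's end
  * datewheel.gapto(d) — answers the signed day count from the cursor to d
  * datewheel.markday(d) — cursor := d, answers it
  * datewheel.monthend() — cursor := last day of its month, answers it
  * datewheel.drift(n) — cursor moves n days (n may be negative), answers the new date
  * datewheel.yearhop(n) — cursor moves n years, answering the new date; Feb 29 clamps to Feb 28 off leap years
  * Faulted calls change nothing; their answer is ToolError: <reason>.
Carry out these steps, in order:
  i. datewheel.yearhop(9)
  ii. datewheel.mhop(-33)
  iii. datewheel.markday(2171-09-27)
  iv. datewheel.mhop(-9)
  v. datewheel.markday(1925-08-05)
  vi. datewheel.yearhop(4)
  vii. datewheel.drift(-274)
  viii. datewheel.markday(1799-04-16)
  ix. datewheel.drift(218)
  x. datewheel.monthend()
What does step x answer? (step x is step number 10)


==> yearhop(9)
<== 1967-02-08
==> mhop(-33)
<== 1964-05-08
==> markday(2171-09-27)
<== 2171-09-27
==> mhop(-9)
<== 2170-12-27
==> markday(1925-08-05)
<== 1925-08-05
==> yearhop(4)
<== 1929-08-05
==> drift(-274)
<== 1928-11-04
==> markday(1799-04-16)
<== 1799-04-16
==> drift(218)
<== 1799-11-20
==> monthend()
<== 1799-11-30

Answer: 1799-11-30


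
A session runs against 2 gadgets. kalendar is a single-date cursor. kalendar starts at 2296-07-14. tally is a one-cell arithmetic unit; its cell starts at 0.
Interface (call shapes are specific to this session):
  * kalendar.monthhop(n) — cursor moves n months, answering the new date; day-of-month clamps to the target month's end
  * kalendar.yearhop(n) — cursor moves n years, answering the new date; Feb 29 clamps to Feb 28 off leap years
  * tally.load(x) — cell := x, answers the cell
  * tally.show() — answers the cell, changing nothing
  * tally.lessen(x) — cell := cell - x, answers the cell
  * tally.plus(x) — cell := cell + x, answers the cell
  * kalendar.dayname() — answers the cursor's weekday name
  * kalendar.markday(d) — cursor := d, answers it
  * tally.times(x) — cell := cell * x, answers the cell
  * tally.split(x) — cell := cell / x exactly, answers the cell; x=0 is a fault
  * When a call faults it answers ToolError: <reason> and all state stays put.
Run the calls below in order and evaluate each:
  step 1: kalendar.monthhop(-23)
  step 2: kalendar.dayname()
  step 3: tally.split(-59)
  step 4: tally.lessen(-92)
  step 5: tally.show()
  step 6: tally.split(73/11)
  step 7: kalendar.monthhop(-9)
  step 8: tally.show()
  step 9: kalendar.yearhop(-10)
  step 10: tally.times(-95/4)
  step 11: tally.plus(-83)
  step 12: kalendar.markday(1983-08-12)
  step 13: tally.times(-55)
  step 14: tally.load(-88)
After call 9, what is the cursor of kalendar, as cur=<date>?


> monthhop n: -23
  2294-08-14
> dayname
  Tuesday
> split x: -59
  0
> lessen x: -92
  92
> show
  92
> split x: 73/11
  1012/73
> monthhop n: -9
  2293-11-14
> show
  1012/73
> yearhop n: -10
  2283-11-14
> times x: -95/4
  -24035/73
> plus x: -83
  -30094/73
> markday d: 1983-08-12
  1983-08-12
> times x: -55
  1655170/73
> load x: -88
  -88

Answer: cur=2283-11-14


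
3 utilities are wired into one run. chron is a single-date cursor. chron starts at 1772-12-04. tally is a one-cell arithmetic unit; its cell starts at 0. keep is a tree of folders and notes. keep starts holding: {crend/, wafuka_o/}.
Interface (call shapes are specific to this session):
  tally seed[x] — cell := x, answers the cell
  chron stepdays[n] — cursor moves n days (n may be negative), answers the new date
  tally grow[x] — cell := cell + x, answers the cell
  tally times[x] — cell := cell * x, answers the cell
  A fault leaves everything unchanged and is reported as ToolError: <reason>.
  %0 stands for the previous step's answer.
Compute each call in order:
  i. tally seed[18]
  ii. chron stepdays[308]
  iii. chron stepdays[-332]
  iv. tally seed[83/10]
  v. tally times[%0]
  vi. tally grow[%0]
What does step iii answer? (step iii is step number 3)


Answer: 1772-11-10

Derivation:
-- 1. tally seed(x=18) -> 18
-- 2. chron stepdays(n=308) -> 1773-10-08
-- 3. chron stepdays(n=-332) -> 1772-11-10
-- 4. tally seed(x=83/10) -> 83/10
-- 5. tally times(x=%0) -> 6889/100
-- 6. tally grow(x=%0) -> 6889/50


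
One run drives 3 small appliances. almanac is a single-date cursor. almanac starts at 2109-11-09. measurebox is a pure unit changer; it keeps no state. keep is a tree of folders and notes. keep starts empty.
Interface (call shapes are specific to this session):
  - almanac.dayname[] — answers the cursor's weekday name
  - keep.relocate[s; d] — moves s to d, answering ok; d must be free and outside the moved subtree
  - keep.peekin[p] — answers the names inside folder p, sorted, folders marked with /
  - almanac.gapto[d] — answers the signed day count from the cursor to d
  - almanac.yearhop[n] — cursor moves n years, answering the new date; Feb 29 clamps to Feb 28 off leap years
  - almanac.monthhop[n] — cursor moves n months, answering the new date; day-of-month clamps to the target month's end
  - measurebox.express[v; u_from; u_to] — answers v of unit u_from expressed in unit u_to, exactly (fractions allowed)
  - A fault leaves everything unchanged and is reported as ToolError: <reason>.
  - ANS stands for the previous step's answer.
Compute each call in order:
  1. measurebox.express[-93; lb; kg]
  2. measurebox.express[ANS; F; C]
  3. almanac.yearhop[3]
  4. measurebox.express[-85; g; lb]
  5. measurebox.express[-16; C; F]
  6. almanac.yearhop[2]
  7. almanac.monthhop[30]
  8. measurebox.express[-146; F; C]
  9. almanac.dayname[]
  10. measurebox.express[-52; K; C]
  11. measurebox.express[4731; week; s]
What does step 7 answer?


·→ express(v='-93', u_from='lb', u_to='kg')
·← -4218409041/100000000
·→ express(v='ANS', u_from='F', u_to='C')
·← -7418409041/180000000
·→ yearhop(n='3')
·← 2112-11-09
·→ express(v='-85', u_from='g', u_to='lb')
·← -8500000/45359237
·→ express(v='-16', u_from='C', u_to='F')
·← 16/5
·→ yearhop(n='2')
·← 2114-11-09
·→ monthhop(n='30')
·← 2117-05-09
·→ express(v='-146', u_from='F', u_to='C')
·← -890/9
·→ dayname()
·← Sunday
·→ express(v='-52', u_from='K', u_to='C')
·← -6503/20
·→ express(v='4731', u_from='week', u_to='s')
·← 2861308800

Answer: 2117-05-09


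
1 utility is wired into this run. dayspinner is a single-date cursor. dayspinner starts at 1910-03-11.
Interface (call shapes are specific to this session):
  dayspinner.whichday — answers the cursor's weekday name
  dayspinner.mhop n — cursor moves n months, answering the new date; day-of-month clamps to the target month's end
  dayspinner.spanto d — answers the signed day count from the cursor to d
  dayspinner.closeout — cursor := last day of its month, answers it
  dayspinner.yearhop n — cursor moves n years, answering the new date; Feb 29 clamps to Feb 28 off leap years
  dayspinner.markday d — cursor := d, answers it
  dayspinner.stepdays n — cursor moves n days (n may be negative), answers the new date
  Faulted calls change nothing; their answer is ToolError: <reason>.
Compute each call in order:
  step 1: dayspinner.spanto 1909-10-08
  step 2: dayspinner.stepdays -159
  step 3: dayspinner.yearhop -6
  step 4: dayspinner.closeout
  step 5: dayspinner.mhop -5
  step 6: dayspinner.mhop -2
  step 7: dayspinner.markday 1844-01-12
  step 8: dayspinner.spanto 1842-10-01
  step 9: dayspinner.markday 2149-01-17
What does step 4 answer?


Act: dayspinner.spanto[1909-10-08]
Obs: -154
Act: dayspinner.stepdays[-159]
Obs: 1909-10-03
Act: dayspinner.yearhop[-6]
Obs: 1903-10-03
Act: dayspinner.closeout[]
Obs: 1903-10-31
Act: dayspinner.mhop[-5]
Obs: 1903-05-31
Act: dayspinner.mhop[-2]
Obs: 1903-03-31
Act: dayspinner.markday[1844-01-12]
Obs: 1844-01-12
Act: dayspinner.spanto[1842-10-01]
Obs: -468
Act: dayspinner.markday[2149-01-17]
Obs: 2149-01-17

Answer: 1903-10-31


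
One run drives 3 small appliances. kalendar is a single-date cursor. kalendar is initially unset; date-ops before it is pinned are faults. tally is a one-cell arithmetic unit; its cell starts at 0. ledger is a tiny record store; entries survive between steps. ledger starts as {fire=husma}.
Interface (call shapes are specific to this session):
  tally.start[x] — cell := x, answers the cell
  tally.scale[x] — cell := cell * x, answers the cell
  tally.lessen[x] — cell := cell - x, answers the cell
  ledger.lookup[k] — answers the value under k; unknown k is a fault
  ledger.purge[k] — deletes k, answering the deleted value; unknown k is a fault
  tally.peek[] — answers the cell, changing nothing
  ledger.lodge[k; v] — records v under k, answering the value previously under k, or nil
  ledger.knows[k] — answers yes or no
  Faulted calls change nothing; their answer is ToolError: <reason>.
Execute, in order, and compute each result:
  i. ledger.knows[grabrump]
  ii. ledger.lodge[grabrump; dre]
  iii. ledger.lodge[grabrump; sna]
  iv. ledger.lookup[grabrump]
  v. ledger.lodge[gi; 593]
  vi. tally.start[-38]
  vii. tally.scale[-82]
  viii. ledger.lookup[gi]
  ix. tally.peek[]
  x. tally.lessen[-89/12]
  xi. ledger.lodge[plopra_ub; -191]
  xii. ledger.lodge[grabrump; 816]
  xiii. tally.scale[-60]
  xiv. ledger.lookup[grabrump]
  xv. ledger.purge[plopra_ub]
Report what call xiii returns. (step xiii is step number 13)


Answer: -187405

Derivation:
$ ledger.knows k→grabrump
[out] no
$ ledger.lodge k→grabrump v→dre
[out] nil
$ ledger.lodge k→grabrump v→sna
[out] dre
$ ledger.lookup k→grabrump
[out] sna
$ ledger.lodge k→gi v→593
[out] nil
$ tally.start x→-38
[out] -38
$ tally.scale x→-82
[out] 3116
$ ledger.lookup k→gi
[out] 593
$ tally.peek
[out] 3116
$ tally.lessen x→-89/12
[out] 37481/12
$ ledger.lodge k→plopra_ub v→-191
[out] nil
$ ledger.lodge k→grabrump v→816
[out] sna
$ tally.scale x→-60
[out] -187405
$ ledger.lookup k→grabrump
[out] 816
$ ledger.purge k→plopra_ub
[out] -191


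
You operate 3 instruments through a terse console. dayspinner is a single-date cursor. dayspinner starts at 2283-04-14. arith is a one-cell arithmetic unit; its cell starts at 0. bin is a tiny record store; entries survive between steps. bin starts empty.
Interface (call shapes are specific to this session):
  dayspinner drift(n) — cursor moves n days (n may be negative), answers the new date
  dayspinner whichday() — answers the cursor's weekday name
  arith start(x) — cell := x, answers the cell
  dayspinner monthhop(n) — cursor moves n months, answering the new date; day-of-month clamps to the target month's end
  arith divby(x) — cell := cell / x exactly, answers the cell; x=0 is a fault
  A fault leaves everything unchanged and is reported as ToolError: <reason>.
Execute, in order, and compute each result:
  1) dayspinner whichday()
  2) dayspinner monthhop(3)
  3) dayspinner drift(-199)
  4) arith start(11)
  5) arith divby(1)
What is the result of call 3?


Answer: 2282-12-27

Derivation:
→ dayspinner whichday()
← Saturday
→ dayspinner monthhop(n: 3)
← 2283-07-14
→ dayspinner drift(n: -199)
← 2282-12-27
→ arith start(x: 11)
← 11
→ arith divby(x: 1)
← 11


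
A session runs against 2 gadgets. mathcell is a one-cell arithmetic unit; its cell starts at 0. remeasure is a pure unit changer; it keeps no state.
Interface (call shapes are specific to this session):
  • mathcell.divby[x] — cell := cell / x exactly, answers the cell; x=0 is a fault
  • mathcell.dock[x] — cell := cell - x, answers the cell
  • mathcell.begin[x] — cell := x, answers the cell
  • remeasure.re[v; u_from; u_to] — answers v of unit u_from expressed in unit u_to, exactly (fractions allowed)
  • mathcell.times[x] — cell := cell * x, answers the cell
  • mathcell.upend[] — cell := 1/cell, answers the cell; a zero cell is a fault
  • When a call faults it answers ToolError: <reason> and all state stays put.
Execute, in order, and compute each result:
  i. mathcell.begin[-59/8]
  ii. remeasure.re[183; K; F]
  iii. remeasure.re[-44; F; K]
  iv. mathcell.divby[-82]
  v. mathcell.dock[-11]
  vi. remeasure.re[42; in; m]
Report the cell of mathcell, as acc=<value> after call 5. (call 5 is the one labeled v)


Act: begin[x='-59/8']
Obs: -59/8
Act: re[v='183'; u_from='K'; u_to='F']
Obs: -13027/100
Act: re[v='-44'; u_from='F'; u_to='K']
Obs: 41567/180
Act: divby[x='-82']
Obs: 59/656
Act: dock[x='-11']
Obs: 7275/656
Act: re[v='42'; u_from='in'; u_to='m']
Obs: 2667/2500

Answer: acc=7275/656


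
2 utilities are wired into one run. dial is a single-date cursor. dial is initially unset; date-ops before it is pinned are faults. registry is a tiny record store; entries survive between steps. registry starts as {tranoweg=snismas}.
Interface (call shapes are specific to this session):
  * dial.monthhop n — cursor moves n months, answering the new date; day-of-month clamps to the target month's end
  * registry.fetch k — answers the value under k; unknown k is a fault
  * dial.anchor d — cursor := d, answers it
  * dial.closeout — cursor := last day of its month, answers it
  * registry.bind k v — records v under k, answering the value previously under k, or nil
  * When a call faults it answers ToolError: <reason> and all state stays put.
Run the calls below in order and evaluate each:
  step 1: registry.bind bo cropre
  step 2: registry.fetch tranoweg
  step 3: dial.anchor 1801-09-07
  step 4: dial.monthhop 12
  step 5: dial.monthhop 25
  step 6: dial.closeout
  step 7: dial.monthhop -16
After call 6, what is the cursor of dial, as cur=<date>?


Answer: cur=1804-10-31

Derivation:
Do: registry.bind[k: bo; v: cropre]
See: nil
Do: registry.fetch[k: tranoweg]
See: snismas
Do: dial.anchor[d: 1801-09-07]
See: 1801-09-07
Do: dial.monthhop[n: 12]
See: 1802-09-07
Do: dial.monthhop[n: 25]
See: 1804-10-07
Do: dial.closeout[]
See: 1804-10-31
Do: dial.monthhop[n: -16]
See: 1803-06-30


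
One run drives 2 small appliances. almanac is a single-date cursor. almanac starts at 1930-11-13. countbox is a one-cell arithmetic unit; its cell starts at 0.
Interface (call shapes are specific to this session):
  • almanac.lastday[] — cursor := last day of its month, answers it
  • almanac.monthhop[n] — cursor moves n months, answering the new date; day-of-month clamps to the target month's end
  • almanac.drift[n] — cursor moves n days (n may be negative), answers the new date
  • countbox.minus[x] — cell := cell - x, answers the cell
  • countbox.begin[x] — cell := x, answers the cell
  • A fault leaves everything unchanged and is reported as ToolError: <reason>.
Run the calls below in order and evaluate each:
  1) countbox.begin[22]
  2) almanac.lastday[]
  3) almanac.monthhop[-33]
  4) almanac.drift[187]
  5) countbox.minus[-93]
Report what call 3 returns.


Answer: 1928-02-29

Derivation:
;; 1. begin(x='22') ~> 22
;; 2. lastday() ~> 1930-11-30
;; 3. monthhop(n='-33') ~> 1928-02-29
;; 4. drift(n='187') ~> 1928-09-03
;; 5. minus(x='-93') ~> 115


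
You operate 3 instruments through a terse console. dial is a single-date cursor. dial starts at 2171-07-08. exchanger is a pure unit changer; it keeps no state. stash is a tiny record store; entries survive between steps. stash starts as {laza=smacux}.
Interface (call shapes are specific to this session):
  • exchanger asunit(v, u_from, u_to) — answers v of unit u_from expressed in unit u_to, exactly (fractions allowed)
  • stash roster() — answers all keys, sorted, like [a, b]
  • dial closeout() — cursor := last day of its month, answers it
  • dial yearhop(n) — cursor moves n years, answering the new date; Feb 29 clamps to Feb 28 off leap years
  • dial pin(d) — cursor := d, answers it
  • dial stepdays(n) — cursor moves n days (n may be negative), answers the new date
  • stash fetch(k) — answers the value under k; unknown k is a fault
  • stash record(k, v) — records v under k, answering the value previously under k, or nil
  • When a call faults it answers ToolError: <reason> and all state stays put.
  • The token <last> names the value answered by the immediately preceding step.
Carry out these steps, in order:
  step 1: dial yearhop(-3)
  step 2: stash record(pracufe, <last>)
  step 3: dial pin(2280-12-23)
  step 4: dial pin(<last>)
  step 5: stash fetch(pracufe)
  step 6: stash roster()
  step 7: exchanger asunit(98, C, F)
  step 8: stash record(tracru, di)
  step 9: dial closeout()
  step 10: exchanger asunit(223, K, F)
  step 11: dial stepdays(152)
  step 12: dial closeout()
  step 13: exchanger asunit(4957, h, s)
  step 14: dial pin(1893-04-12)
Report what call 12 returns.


-> dial yearhop(-3)
<- 2168-07-08
-> stash record(pracufe, <last>)
<- nil
-> dial pin(2280-12-23)
<- 2280-12-23
-> dial pin(<last>)
<- 2280-12-23
-> stash fetch(pracufe)
<- 2168-07-08
-> stash roster()
<- [laza, pracufe]
-> exchanger asunit(98, C, F)
<- 1042/5
-> stash record(tracru, di)
<- nil
-> dial closeout()
<- 2280-12-31
-> exchanger asunit(223, K, F)
<- -5827/100
-> dial stepdays(152)
<- 2281-06-01
-> dial closeout()
<- 2281-06-30
-> exchanger asunit(4957, h, s)
<- 17845200
-> dial pin(1893-04-12)
<- 1893-04-12

Answer: 2281-06-30


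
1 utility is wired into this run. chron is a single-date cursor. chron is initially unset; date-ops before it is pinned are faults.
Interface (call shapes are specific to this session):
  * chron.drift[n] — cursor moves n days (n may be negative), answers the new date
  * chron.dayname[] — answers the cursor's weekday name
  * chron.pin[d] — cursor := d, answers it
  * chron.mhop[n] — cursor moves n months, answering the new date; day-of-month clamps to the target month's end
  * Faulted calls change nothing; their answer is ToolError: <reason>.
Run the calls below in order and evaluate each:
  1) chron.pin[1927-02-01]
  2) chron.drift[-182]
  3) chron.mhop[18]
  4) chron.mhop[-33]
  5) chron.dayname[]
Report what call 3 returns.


Answer: 1928-02-03

Derivation:
;; pin(d: 1927-02-01) ~> 1927-02-01
;; drift(n: -182) ~> 1926-08-03
;; mhop(n: 18) ~> 1928-02-03
;; mhop(n: -33) ~> 1925-05-03
;; dayname() ~> Sunday


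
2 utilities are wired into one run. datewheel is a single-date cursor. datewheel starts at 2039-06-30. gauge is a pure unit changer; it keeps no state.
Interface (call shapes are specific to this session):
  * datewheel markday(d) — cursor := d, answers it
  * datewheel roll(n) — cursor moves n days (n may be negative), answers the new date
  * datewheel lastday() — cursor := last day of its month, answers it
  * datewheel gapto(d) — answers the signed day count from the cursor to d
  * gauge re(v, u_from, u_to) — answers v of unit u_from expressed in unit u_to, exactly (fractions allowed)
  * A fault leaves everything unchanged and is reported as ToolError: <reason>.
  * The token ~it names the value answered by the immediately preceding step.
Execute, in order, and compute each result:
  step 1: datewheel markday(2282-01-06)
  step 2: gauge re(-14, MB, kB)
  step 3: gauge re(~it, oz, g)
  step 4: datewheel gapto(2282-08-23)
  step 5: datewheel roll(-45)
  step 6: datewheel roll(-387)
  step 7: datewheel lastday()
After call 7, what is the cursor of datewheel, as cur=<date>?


// datewheel markday(2282-01-06) -> 2282-01-06
// gauge re(-14, MB, kB) -> -14000
// gauge re(~it, oz, g) -> -317514659/800
// datewheel gapto(2282-08-23) -> 229
// datewheel roll(-45) -> 2281-11-22
// datewheel roll(-387) -> 2280-10-31
// datewheel lastday() -> 2280-10-31

Answer: cur=2280-10-31


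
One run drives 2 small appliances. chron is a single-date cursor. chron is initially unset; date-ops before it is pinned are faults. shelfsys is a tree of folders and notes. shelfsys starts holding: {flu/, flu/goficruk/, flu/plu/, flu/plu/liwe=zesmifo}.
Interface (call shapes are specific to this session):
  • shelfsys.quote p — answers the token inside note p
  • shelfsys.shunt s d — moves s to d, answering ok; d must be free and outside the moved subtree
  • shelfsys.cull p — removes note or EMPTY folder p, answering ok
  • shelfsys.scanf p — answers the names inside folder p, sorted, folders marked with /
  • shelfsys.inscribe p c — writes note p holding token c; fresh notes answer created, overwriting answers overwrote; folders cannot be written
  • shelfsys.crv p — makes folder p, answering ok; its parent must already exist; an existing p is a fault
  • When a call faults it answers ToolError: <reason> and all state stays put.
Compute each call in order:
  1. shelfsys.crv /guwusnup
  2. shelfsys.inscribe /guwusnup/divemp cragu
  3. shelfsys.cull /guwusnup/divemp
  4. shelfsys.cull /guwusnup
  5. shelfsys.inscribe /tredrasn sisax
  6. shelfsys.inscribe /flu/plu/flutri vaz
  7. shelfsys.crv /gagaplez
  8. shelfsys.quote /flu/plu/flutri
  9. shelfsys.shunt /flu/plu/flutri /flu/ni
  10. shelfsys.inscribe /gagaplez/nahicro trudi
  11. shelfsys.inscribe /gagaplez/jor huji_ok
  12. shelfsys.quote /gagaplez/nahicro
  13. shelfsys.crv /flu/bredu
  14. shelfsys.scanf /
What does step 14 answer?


Answer: [flu/, gagaplez/, tredrasn]

Derivation:
;; 1. shelfsys.crv(p=/guwusnup) == ok
;; 2. shelfsys.inscribe(p=/guwusnup/divemp, c=cragu) == created
;; 3. shelfsys.cull(p=/guwusnup/divemp) == ok
;; 4. shelfsys.cull(p=/guwusnup) == ok
;; 5. shelfsys.inscribe(p=/tredrasn, c=sisax) == created
;; 6. shelfsys.inscribe(p=/flu/plu/flutri, c=vaz) == created
;; 7. shelfsys.crv(p=/gagaplez) == ok
;; 8. shelfsys.quote(p=/flu/plu/flutri) == vaz
;; 9. shelfsys.shunt(s=/flu/plu/flutri, d=/flu/ni) == ok
;; 10. shelfsys.inscribe(p=/gagaplez/nahicro, c=trudi) == created
;; 11. shelfsys.inscribe(p=/gagaplez/jor, c=huji_ok) == created
;; 12. shelfsys.quote(p=/gagaplez/nahicro) == trudi
;; 13. shelfsys.crv(p=/flu/bredu) == ok
;; 14. shelfsys.scanf(p=/) == [flu/, gagaplez/, tredrasn]


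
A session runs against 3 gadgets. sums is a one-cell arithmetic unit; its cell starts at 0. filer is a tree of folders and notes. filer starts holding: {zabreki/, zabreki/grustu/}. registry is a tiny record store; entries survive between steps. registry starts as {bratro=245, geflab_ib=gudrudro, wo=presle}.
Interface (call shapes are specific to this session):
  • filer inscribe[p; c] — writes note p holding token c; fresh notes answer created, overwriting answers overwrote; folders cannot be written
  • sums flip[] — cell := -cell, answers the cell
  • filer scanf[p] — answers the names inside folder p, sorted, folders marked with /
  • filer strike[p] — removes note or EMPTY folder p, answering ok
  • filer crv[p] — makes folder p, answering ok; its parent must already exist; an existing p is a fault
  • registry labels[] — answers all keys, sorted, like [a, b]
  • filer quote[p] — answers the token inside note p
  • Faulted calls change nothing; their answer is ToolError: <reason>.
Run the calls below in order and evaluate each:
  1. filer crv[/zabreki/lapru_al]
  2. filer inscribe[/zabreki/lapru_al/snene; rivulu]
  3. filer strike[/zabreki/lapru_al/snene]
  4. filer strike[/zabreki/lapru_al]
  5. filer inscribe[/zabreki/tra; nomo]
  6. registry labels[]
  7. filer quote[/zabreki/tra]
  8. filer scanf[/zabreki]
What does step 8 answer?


==> filer crv(p=/zabreki/lapru_al)
<== ok
==> filer inscribe(p=/zabreki/lapru_al/snene, c=rivulu)
<== created
==> filer strike(p=/zabreki/lapru_al/snene)
<== ok
==> filer strike(p=/zabreki/lapru_al)
<== ok
==> filer inscribe(p=/zabreki/tra, c=nomo)
<== created
==> registry labels()
<== [bratro, geflab_ib, wo]
==> filer quote(p=/zabreki/tra)
<== nomo
==> filer scanf(p=/zabreki)
<== [grustu/, tra]

Answer: [grustu/, tra]


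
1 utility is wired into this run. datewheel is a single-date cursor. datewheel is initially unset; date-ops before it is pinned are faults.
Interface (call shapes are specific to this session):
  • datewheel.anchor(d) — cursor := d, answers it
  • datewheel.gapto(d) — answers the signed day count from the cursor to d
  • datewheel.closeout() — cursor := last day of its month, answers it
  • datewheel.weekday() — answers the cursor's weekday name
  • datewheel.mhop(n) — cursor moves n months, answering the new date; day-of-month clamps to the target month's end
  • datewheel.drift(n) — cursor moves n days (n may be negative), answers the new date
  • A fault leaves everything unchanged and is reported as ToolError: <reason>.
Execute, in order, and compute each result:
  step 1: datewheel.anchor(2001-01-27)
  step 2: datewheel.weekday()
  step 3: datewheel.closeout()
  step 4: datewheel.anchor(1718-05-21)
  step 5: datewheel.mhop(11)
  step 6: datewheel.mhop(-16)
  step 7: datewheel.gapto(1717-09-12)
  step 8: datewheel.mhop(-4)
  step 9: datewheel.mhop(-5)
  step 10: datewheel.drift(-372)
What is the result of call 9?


Answer: 1717-03-21

Derivation:
Step: datewheel.anchor[d=2001-01-27]
Result: 2001-01-27
Step: datewheel.weekday[]
Result: Saturday
Step: datewheel.closeout[]
Result: 2001-01-31
Step: datewheel.anchor[d=1718-05-21]
Result: 1718-05-21
Step: datewheel.mhop[n=11]
Result: 1719-04-21
Step: datewheel.mhop[n=-16]
Result: 1717-12-21
Step: datewheel.gapto[d=1717-09-12]
Result: -100
Step: datewheel.mhop[n=-4]
Result: 1717-08-21
Step: datewheel.mhop[n=-5]
Result: 1717-03-21
Step: datewheel.drift[n=-372]
Result: 1716-03-14


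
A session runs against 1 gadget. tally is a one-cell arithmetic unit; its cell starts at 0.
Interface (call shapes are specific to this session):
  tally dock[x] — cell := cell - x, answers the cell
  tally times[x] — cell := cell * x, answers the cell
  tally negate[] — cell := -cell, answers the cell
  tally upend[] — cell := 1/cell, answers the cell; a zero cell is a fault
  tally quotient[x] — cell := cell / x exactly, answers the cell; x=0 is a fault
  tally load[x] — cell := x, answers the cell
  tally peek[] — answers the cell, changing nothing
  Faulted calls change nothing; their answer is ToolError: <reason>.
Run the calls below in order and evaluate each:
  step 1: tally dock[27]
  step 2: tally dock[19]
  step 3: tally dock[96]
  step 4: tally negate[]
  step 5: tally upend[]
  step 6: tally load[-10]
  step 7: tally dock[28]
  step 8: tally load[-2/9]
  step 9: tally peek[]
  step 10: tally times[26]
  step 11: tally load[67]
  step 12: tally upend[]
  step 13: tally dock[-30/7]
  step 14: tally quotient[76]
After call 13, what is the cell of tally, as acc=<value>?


% tally dock x: 27
= -27
% tally dock x: 19
= -46
% tally dock x: 96
= -142
% tally negate
= 142
% tally upend
= 1/142
% tally load x: -10
= -10
% tally dock x: 28
= -38
% tally load x: -2/9
= -2/9
% tally peek
= -2/9
% tally times x: 26
= -52/9
% tally load x: 67
= 67
% tally upend
= 1/67
% tally dock x: -30/7
= 2017/469
% tally quotient x: 76
= 2017/35644

Answer: acc=2017/469


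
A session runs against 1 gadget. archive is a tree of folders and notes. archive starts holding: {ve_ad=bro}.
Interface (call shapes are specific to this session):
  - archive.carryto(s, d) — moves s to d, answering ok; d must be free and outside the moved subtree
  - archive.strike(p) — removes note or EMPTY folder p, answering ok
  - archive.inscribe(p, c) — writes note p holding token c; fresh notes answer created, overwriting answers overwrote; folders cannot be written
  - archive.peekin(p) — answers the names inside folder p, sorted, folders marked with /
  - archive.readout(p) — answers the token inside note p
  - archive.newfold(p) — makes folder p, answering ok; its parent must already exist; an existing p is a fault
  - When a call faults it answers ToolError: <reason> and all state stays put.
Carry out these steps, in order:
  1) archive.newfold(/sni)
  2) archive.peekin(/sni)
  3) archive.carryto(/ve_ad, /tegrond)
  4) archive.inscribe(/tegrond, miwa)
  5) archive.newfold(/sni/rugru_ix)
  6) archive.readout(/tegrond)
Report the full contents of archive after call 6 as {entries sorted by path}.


Do: newfold[p=/sni]
See: ok
Do: peekin[p=/sni]
See: []
Do: carryto[s=/ve_ad; d=/tegrond]
See: ok
Do: inscribe[p=/tegrond; c=miwa]
See: overwrote
Do: newfold[p=/sni/rugru_ix]
See: ok
Do: readout[p=/tegrond]
See: miwa

Answer: {sni/, sni/rugru_ix/, tegrond=miwa}


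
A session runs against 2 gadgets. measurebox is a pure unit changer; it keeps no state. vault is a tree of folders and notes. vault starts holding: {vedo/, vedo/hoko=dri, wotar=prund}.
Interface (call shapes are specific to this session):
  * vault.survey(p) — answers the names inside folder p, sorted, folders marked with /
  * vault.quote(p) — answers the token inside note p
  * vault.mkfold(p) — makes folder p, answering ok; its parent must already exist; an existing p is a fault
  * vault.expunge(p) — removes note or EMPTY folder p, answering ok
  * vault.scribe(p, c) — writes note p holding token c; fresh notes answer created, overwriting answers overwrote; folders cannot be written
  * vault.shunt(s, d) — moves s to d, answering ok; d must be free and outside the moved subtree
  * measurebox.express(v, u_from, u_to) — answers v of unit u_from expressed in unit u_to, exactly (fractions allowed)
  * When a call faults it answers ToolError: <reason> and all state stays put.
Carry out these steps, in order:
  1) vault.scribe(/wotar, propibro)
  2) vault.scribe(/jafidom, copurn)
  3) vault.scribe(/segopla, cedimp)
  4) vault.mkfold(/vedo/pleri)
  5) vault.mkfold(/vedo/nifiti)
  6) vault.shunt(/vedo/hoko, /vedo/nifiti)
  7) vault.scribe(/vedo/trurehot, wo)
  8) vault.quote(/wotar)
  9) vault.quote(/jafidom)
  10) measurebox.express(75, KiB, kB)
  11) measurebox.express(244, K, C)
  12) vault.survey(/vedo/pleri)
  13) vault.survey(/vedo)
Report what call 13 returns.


-- vault.scribe(/wotar, propibro) : overwrote
-- vault.scribe(/jafidom, copurn) : created
-- vault.scribe(/segopla, cedimp) : created
-- vault.mkfold(/vedo/pleri) : ok
-- vault.mkfold(/vedo/nifiti) : ok
-- vault.shunt(/vedo/hoko, /vedo/nifiti) : ToolError: exists
-- vault.scribe(/vedo/trurehot, wo) : created
-- vault.quote(/wotar) : propibro
-- vault.quote(/jafidom) : copurn
-- measurebox.express(75, KiB, kB) : 384/5
-- measurebox.express(244, K, C) : -583/20
-- vault.survey(/vedo/pleri) : []
-- vault.survey(/vedo) : [hoko, nifiti/, pleri/, trurehot]

Answer: [hoko, nifiti/, pleri/, trurehot]


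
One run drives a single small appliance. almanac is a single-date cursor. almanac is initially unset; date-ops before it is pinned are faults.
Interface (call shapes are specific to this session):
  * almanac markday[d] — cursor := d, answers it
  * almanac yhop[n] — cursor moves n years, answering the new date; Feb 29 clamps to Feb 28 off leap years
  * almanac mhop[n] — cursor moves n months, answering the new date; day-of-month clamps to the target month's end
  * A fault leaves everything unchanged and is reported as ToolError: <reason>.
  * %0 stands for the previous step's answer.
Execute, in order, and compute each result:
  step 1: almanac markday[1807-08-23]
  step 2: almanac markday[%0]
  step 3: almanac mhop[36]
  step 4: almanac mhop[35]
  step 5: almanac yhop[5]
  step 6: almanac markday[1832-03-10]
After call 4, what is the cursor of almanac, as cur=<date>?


~$ almanac markday d=1807-08-23
  1807-08-23
~$ almanac markday d=%0
  1807-08-23
~$ almanac mhop n=36
  1810-08-23
~$ almanac mhop n=35
  1813-07-23
~$ almanac yhop n=5
  1818-07-23
~$ almanac markday d=1832-03-10
  1832-03-10

Answer: cur=1813-07-23


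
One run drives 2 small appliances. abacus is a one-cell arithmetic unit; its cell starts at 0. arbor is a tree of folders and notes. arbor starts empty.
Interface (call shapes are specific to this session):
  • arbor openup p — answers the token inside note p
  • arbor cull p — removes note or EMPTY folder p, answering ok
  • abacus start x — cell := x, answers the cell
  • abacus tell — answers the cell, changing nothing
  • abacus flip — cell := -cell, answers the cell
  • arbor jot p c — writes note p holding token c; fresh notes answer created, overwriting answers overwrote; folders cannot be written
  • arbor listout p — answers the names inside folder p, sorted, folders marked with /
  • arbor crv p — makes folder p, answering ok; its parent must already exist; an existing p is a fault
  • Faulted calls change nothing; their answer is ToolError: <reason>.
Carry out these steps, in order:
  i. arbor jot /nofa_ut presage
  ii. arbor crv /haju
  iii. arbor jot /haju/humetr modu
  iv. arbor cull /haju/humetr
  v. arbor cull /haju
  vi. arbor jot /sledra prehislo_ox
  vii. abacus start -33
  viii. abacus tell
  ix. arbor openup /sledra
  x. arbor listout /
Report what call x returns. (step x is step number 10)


Answer: [nofa_ut, sledra]

Derivation:
$ arbor jot p='/nofa_ut' c='presage'
[out] created
$ arbor crv p='/haju'
[out] ok
$ arbor jot p='/haju/humetr' c='modu'
[out] created
$ arbor cull p='/haju/humetr'
[out] ok
$ arbor cull p='/haju'
[out] ok
$ arbor jot p='/sledra' c='prehislo_ox'
[out] created
$ abacus start x='-33'
[out] -33
$ abacus tell
[out] -33
$ arbor openup p='/sledra'
[out] prehislo_ox
$ arbor listout p='/'
[out] [nofa_ut, sledra]


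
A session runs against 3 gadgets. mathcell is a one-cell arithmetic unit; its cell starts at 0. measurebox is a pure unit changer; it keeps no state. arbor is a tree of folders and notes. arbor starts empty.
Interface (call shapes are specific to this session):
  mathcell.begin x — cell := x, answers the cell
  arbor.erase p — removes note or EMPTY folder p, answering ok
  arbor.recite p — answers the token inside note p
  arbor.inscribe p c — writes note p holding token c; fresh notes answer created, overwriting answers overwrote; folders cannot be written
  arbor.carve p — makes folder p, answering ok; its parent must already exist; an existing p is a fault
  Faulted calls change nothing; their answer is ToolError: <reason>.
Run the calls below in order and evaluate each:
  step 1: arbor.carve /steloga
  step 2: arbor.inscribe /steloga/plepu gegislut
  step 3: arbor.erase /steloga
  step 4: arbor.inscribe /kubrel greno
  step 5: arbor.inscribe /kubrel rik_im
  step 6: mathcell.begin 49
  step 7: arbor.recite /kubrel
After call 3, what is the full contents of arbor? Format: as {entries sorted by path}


Answer: {steloga/, steloga/plepu=gegislut}

Derivation:
-> arbor.carve(p='/steloga')
<- ok
-> arbor.inscribe(p='/steloga/plepu', c='gegislut')
<- created
-> arbor.erase(p='/steloga')
<- ToolError: not empty
-> arbor.inscribe(p='/kubrel', c='greno')
<- created
-> arbor.inscribe(p='/kubrel', c='rik_im')
<- overwrote
-> mathcell.begin(x='49')
<- 49
-> arbor.recite(p='/kubrel')
<- rik_im


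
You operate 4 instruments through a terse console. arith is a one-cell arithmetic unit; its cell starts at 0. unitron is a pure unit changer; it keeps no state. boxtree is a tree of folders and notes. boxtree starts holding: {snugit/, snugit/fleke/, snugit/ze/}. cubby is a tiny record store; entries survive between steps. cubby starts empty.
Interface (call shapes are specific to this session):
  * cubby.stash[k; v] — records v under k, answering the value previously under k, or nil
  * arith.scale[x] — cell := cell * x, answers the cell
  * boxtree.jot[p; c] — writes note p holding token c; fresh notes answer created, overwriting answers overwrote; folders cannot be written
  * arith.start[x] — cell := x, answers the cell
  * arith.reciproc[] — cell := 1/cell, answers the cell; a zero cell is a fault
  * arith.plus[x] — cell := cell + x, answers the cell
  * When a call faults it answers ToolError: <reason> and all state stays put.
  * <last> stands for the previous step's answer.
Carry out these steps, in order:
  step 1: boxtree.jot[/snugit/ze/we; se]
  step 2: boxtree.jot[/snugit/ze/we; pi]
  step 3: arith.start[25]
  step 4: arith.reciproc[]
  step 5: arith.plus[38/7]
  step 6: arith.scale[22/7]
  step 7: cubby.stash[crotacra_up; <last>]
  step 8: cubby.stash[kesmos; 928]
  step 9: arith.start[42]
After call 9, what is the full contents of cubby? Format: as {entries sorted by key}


$ boxtree.jot p='/snugit/ze/we' c='se'
  created
$ boxtree.jot p='/snugit/ze/we' c='pi'
  overwrote
$ arith.start x='25'
  25
$ arith.reciproc
  1/25
$ arith.plus x='38/7'
  957/175
$ arith.scale x='22/7'
  21054/1225
$ cubby.stash k='crotacra_up' v='<last>'
  nil
$ cubby.stash k='kesmos' v='928'
  nil
$ arith.start x='42'
  42

Answer: {crotacra_up=21054/1225, kesmos=928}
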